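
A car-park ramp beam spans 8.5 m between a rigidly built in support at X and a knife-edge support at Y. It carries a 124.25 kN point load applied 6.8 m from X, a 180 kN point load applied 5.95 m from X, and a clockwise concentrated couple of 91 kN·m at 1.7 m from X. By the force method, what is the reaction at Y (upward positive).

Release the roller at Y. Primary structure: cantilever fixed at X.
Primary-structure tip deflection at Y by superposition:
  point load 124.25 at a = 6.8: Pa²(3L − a)/(6EI) = 17906/EI
  point load 180 at a = 5.95: Pa²(3L − a)/(6EI) = 20764/EI
  clockwise couple 91 at a = 1.7: M₀a(2L − a)/(2EI) = 1183/EI
  δ_0 = 39853/EI
Flexibility coefficient — unit upward force at Y: δ_{YY} = L³/(3EI) = 204.7/EI.
Compatibility at Y: δ_0 − R_Y·δ_{YY} = 0, so R_Y = 39853/204.7 = 194.7 kN.

R_Y = 194.7 kN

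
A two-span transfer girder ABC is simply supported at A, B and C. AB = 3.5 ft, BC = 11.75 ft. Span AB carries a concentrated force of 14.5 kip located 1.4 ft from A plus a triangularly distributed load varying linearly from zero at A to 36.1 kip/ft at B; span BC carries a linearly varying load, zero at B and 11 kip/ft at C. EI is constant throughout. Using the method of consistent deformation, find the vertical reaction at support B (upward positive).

Take M_B as the redundant. Released structure: two simple spans AB and BC with a hinge at B.
Rotations at B on the released spans (each span's end-slope, ×1/EI):
  span AB: point load 14.5 at a = 1.4: Pab(L + a)/(6LEI) = 9.947/EI
  span AB: triangular load, peak 36.1: w₀L³/(45EI) = 34.4/EI
  span BC: triangular load, peak 11: 7w₀L³/(360EI) = 347/EI
  relative rotation θ_0 = (44.34 + 347)/EI = 391.3/EI
A unit hogging moment at B produces rotation L₁/(3EI) + L₂/(3EI) = 5.083/EI.
Slope continuity at B: θ_0 = M_B·5.083/EI, so M_B = 391.3/5.083 = 76.98 kip·ft (hogging).
Span AB, ΣM about A with M_B applied at B: R_B^{AB}·3.5 = 167.7 + 76.98, so R_B^{AB} = 69.91 kip and R_A = 77.67 − 69.91 = 7.764 kip.
Span BC, ΣM about C: R_B^{BC}·11.75 = 253.1 + 76.98, so R_B^{BC} = 28.09 kip and R_C = 64.62 − 28.09 = 36.53 kip.
R_B = 69.91 + 28.09 = 98 kip.

R_B = 98 kip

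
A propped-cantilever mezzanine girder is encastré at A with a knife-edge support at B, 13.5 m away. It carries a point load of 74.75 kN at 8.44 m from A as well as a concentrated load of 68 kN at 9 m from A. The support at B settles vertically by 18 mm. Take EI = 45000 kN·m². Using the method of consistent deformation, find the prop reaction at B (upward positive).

R_B = 68.96 kN

Release the roller at B. Primary structure: cantilever fixed at A.
Free-end deflection of the primary structure under the applied loading (downward +):
  point load 74.75 at a = 8.44: Pa²(3L − a)/(6EI) = 28452/EI
  point load 68 at a = 9: Pa²(3L − a)/(6EI) = 28917/EI
  δ_0 = 57369/EI
Flexibility coefficient — unit upward force at B: δ_{BB} = L³/(3EI) = 820.1/EI.
With EI = 45000 kN·m²: δ_0 = 1.2749 m and δ_{BB} = 0.018225 m/kN.
Compatibility — the beam at B must follow the support down by 0.018 m: δ_0 − R_B·δ_{BB} = 0.018, so R_B = (1.2749 − 0.018)/0.018225 = 68.96 kN.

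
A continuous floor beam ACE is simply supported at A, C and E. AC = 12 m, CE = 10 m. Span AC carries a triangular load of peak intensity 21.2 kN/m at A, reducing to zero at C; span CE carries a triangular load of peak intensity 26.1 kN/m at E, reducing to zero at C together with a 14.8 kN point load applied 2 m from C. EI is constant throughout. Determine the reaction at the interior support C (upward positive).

R_C = 130 kN

Take M_C as the redundant. Released structure: two simple spans AC and CE with a hinge at C.
End slopes at the hinge C, treating each span as simply supported:
  span AC: triangular load, peak 21.2: 7w₀L³/(360EI) = 712.3/EI
  span CE: triangular load, peak 26.1: 7w₀L³/(360EI) = 507.5/EI
  span CE: point load 14.8 at a = 2: Pab(L + b)/(6LEI) = 71.04/EI
  relative rotation θ_0 = (712.3 + 578.5)/EI = 1291/EI
A unit hogging moment at C produces rotation L₁/(3EI) + L₂/(3EI) = 7.333/EI.
Compatibility: M_C·(L₁+L₂)/(3EI) = θ_0, giving M_C = 176 kN·m (hogging).
Span AC, ΣM about A with M_C applied at C: R_C^{AC}·12 = 508.8 + 176, so R_C^{AC} = 57.07 kN and R_A = 127.2 − 57.07 = 70.13 kN.
Span CE, ΣM about E: R_C^{CE}·10 = 553.4 + 176, so R_C^{CE} = 72.94 kN and R_E = 145.3 − 72.94 = 72.36 kN.
R_C = 57.07 + 72.94 = 130 kN.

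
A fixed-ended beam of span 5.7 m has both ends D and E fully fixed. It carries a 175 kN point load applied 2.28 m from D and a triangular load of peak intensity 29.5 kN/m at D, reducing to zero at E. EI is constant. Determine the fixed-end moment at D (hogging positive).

Take the two fixed-end moments M_D, M_E as redundants; the released structure is the simple span DE.
On the primary (simply-supported) span, the end slopes from the loading are:
  at D: point load 175 at a = 2.28: Pab(L + b)/(6LEI) = 363.9/EI
  at E: point load 175 at a = 2.28: Pab(L + a)/(6LEI) = 318.4/EI
  at D: triangular load, peak 29.5: w₀L³/(45EI) = 121.4/EI
  at E: triangular load, peak 29.5: 7w₀L³/(360EI) = 106.2/EI
  θ_D0 = 485.3/EI,  θ_E0 = 424.6/EI
Flexibility coefficients: a unit moment at one end gives L/(3EI) there and L/(6EI) at the far end, so f₁₁ = f₂₂ = 1.9/EI and f₁₂ = f₂₁ = 0.95/EI.
Compatibility — zero rotation at each built-in end:
  1.9 M_D + 0.95 M_E = 485.3
  0.95 M_D + 1.9 M_E = 424.6
Solving the pair gives M_D = 191.6 kN·m and M_E = 127.7 kN·m (hogging).

M_D = 191.6 kN·m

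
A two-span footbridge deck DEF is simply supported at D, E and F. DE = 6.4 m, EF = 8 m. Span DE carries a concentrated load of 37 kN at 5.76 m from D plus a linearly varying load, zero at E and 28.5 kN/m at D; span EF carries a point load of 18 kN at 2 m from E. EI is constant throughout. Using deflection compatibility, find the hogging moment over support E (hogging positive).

Insert a hinge at E; M_E is the redundant, and each span becomes simply supported.
Rotations at E on the released spans (each span's end-slope, ×1/EI):
  span DE: point load 37 at a = 5.76: Pab(L + a)/(6LEI) = 43.19/EI
  span DE: triangular load, peak 28.5: 7w₀L³/(360EI) = 145.3/EI
  span EF: point load 18 at a = 2: Pab(L + b)/(6LEI) = 63/EI
  relative rotation θ_0 = (188.5 + 63)/EI = 251.5/EI
A unit hogging moment at E produces rotation L₁/(3EI) + L₂/(3EI) = 4.8/EI.
Compatibility: M_E·(L₁+L₂)/(3EI) = θ_0, giving M_E = 52.39 kN·m (hogging).

M_E = 52.39 kN·m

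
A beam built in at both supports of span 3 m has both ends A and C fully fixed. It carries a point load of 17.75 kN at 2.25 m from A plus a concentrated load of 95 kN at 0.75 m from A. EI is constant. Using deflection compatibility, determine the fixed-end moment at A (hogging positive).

M_A = 42.57 kN·m

Release both end moments; the primary structure is a simply-supported span AC with redundants M_A and M_C.
Simple-span end rotations at A and C under the given loads:
  at A: point load 17.75 at a = 2.25: Pab(L + b)/(6LEI) = 6.24/EI
  at C: point load 17.75 at a = 2.25: Pab(L + a)/(6LEI) = 8.736/EI
  at A: point load 95 at a = 0.75: Pab(L + b)/(6LEI) = 46.76/EI
  at C: point load 95 at a = 0.75: Pab(L + a)/(6LEI) = 33.4/EI
  θ_A0 = 53/EI,  θ_C0 = 42.13/EI
Flexibility coefficients: a unit moment at one end gives L/(3EI) there and L/(6EI) at the far end, so f₁₁ = f₂₂ = 1/EI and f₁₂ = f₂₁ = 0.5/EI.
Compatibility — zero rotation at each built-in end:
  1 M_A + 0.5 M_C = 53
  0.5 M_A + 1 M_C = 42.13
Solving the pair gives M_A = 42.57 kN·m and M_C = 20.85 kN·m (hogging).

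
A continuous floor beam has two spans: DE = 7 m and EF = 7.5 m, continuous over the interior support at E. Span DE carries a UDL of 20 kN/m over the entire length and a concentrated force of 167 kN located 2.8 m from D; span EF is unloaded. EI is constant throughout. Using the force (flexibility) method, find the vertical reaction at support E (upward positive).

R_E = 179.3 kN

Insert a hinge at E; M_E is the redundant, and each span becomes simply supported.
Discontinuity in slope at E on the released structure — sum the simple-span end rotations:
  span DE: UDL 20: wL³/(24EI) = 285.8/EI
  span DE: point load 167 at a = 2.8: Pab(L + a)/(6LEI) = 458.2/EI
  relative rotation θ_0 = (744.1 + 0)/EI = 744.1/EI
A unit hogging moment at E produces rotation L₁/(3EI) + L₂/(3EI) = 4.833/EI.
Slope continuity at E: θ_0 = M_E·4.833/EI, so M_E = 744.1/4.833 = 153.9 kN·m (hogging).
Span DE, ΣM about D with M_E applied at E: R_E^{DE}·7 = 957.6 + 153.9, so R_E^{DE} = 158.8 kN and R_D = 307 − 158.8 = 148.2 kN.
Span EF, ΣM about F: R_E^{EF}·7.5 = 0 + 153.9, so R_E^{EF} = 20.53 kN and R_F = 0 − 20.53 = -20.53 kN.
R_E = 158.8 + 20.53 = 179.3 kN.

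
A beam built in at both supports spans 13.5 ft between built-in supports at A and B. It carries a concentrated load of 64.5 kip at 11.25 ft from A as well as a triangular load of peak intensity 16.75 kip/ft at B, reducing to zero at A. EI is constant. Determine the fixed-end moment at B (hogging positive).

M_B = 253.4 kip·ft

Release both end moments; the primary structure is a simply-supported span AB with redundants M_A and M_B.
Simple-span end rotations at A and B under the given loads:
  at A: point load 64.5 at a = 11.25: Pab(L + b)/(6LEI) = 317.5/EI
  at B: point load 64.5 at a = 11.25: Pab(L + a)/(6LEI) = 498.9/EI
  at A: triangular load, peak 16.75: 7w₀L³/(360EI) = 801.3/EI
  at B: triangular load, peak 16.75: w₀L³/(45EI) = 915.8/EI
  θ_A0 = 1119/EI,  θ_B0 = 1415/EI
Flexibility coefficients: a unit moment at one end gives L/(3EI) there and L/(6EI) at the far end, so f₁₁ = f₂₂ = 4.5/EI and f₁₂ = f₂₁ = 2.25/EI.
Compatibility — zero rotation at each built-in end:
  4.5 M_A + 2.25 M_B = 1119
  2.25 M_A + 4.5 M_B = 1415
Solving the pair gives M_A = 121.9 kip·ft and M_B = 253.4 kip·ft (hogging).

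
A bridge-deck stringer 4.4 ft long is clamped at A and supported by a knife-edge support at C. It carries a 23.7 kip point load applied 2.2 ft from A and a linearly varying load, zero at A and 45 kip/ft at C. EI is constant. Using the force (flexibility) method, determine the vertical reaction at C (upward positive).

R_C = 61.86 kip

Choose R_C as the redundant. The primary structure is the cantilever fixed at A.
Primary-structure tip deflection at C by superposition:
  point load 23.7 at a = 2.2: Pa²(3L − a)/(6EI) = 210.3/EI
  triangular load, peak 45 at the free end: 11w₀L⁴/(120EI) = 1546/EI
  δ_0 = 1756/EI
Flexibility coefficient — unit upward force at C: δ_{CC} = L³/(3EI) = 28.39/EI.
The prop prevents deflection at C: R_C = δ_0/δ_{CC} = 1756/28.39 = 61.86 kip.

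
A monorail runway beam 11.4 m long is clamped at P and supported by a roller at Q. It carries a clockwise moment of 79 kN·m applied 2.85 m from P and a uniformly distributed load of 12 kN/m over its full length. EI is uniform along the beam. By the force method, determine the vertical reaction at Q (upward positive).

Take the reaction at Q as the redundant and release it; the primary structure is a cantilever fixed at P.
Free-end deflection of the primary structure under the applied loading (downward +):
  clockwise couple 79 at a = 2.85: M₀a(2L − a)/(2EI) = 2246/EI
  UDL 12: wL⁴/(8EI) = 25334/EI
  δ_0 = 27580/EI
Tip deflection under a unit load at Q: L³/(3EI) = 493.8/EI.
The prop prevents deflection at Q: R_Q = δ_0/δ_{QQ} = 27580/493.8 = 55.85 kN.

R_Q = 55.85 kN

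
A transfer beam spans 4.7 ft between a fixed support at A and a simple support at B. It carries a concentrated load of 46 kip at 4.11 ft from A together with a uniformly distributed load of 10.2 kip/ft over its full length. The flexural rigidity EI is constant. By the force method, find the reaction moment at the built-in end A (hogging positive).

M_A = 41.52 kip·ft

Release the roller at B. Primary structure: cantilever fixed at A.
Downward deflection at the released point B due to the loads:
  point load 46 at a = 4.11: Pa²(3L − a)/(6EI) = 1294/EI
  UDL 10.2: wL⁴/(8EI) = 622.2/EI
  δ_0 = 1916/EI
Flexibility coefficient — unit upward force at B: δ_{BB} = L³/(3EI) = 34.61/EI.
Compatibility at B: δ_0 − R_B·δ_{BB} = 0, so R_B = 1916/34.61 = 55.36 kip.
Moment equilibrium about A: M_A = Σ(load moments about A) − R_B·L = 301.7 − 55.36×4.7 = 41.52 kip·ft.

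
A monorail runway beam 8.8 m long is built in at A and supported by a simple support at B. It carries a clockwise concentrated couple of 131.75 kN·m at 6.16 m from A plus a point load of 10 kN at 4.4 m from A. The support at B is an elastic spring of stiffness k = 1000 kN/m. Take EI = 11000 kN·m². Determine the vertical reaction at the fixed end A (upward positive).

R_A = -12.47 kN

Remove the prop at B; the released (primary) structure is a cantilever built in at A.
Free-end deflection of the primary structure under the applied loading (downward +):
  clockwise couple 131.75 at a = 6.16: M₀a(2L − a)/(2EI) = 4642/EI
  point load 10 at a = 4.4: Pa²(3L − a)/(6EI) = 709.9/EI
  δ_0 = 5352/EI
Flexibility coefficient — unit upward force at B: δ_{BB} = L³/(3EI) = 227.2/EI.
With EI = 11000 kN·m²: δ_0 = 0.48655 m and δ_{BB} = 0.020651 m/kN.
Compatibility — the spring shortens by R_B/k under the reaction it provides: δ_0 − R_B·δ_{BB} = R_B/k. With 1/k = 0.001 m/kN, R_B = δ_0 / (δ_{BB} + 1/k) = 0.48655 / (0.020651 + 0.001) = 22.47 kN.
Vertical equilibrium: R_A = ΣP − R_B = 10 − 22.47 = -12.47 kN.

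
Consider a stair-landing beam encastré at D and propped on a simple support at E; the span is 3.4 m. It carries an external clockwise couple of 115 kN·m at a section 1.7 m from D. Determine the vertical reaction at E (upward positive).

Remove the prop at E; the released (primary) structure is a cantilever built in at D.
Free-end deflection of the primary structure under the applied loading (downward +):
  clockwise couple 115 at a = 1.7: M₀a(2L − a)/(2EI) = 498.5/EI
Flexibility coefficient — unit upward force at E: δ_{EE} = L³/(3EI) = 13.1/EI.
The prop prevents deflection at E: R_E = δ_0/δ_{EE} = 498.5/13.1 = 38.05 kN.

R_E = 38.05 kN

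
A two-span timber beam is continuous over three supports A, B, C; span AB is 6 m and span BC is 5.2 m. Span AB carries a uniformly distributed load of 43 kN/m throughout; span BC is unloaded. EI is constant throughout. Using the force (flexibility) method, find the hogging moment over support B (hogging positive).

M_B = 103.7 kN·m

Release continuity at B by inserting a hinge; the redundant is the internal moment M_B. The primary structure is two simply-supported spans AB and BC.
End slopes at the hinge B, treating each span as simply supported:
  span AB: UDL 43: wL³/(24EI) = 387/EI
  relative rotation θ_0 = (387 + 0)/EI = 387/EI
A unit hogging moment at B produces rotation L₁/(3EI) + L₂/(3EI) = 3.733/EI.
Compatibility: M_B·(L₁+L₂)/(3EI) = θ_0, giving M_B = 103.7 kN·m (hogging).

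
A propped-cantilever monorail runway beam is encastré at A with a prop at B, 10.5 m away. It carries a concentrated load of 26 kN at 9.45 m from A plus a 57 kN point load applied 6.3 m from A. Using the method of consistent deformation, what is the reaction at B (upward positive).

Choose R_B as the redundant. The primary structure is the cantilever fixed at A.
Deflection at B on the released cantilever, summing each load's contribution:
  point load 26 at a = 9.45: Pa²(3L − a)/(6EI) = 8533/EI
  point load 57 at a = 6.3: Pa²(3L − a)/(6EI) = 9502/EI
  δ_0 = 18035/EI
Flexibility coefficient — unit upward force at B: δ_{BB} = L³/(3EI) = 385.9/EI.
Compatibility at B: δ_0 − R_B·δ_{BB} = 0, so R_B = 18035/385.9 = 46.74 kN.

R_B = 46.74 kN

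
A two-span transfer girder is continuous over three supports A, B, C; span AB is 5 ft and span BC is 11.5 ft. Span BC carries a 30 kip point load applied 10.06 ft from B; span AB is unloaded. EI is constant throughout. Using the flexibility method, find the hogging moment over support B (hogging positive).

Take M_B as the redundant. Released structure: two simple spans AB and BC with a hinge at B.
End slopes at the hinge B, treating each span as simply supported:
  span BC: point load 30 at a = 10.06: Pab(L + b)/(6LEI) = 81.5/EI
  relative rotation θ_0 = (0 + 81.5)/EI = 81.5/EI
A unit hogging moment at B produces rotation L₁/(3EI) + L₂/(3EI) = 5.5/EI.
Compatibility: M_B·(L₁+L₂)/(3EI) = θ_0, giving M_B = 14.82 kip·ft (hogging).

M_B = 14.82 kip·ft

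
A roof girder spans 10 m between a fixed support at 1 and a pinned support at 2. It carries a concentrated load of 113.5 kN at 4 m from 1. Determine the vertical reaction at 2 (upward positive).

Take the reaction at 2 as the redundant and release it; the primary structure is a cantilever fixed at 1.
Primary-structure tip deflection at 2 by superposition:
  point load 113.5 at a = 4: Pa²(3L − a)/(6EI) = 7869/EI
Flexibility coefficient — unit upward force at 2: δ_{22} = L³/(3EI) = 333.3/EI.
The prop prevents deflection at 2: R_2 = δ_0/δ_{22} = 7869/333.3 = 23.61 kN.

R_2 = 23.61 kN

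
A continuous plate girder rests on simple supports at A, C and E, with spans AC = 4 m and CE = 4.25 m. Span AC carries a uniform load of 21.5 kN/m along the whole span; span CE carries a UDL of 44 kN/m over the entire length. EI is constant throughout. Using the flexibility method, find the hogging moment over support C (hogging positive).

Insert a hinge at C; M_C is the redundant, and each span becomes simply supported.
Discontinuity in slope at C on the released structure — sum the simple-span end rotations:
  span AC: UDL 21.5: wL³/(24EI) = 57.33/EI
  span CE: UDL 44: wL³/(24EI) = 140.7/EI
  relative rotation θ_0 = (57.33 + 140.7)/EI = 198.1/EI
A unit hogging moment at C produces rotation L₁/(3EI) + L₂/(3EI) = 2.75/EI.
Compatibility: M_C·(L₁+L₂)/(3EI) = θ_0, giving M_C = 72.03 kN·m (hogging).

M_C = 72.03 kN·m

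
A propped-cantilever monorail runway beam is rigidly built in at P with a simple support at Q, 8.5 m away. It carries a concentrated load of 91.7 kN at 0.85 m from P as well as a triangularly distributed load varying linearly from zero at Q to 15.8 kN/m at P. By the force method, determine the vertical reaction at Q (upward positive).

R_Q = 14.76 kN

Release the roller at Q. Primary structure: cantilever fixed at P.
Downward deflection at the released point Q due to the loads:
  point load 91.7 at a = 0.85: Pa²(3L − a)/(6EI) = 272.2/EI
  triangular load, peak 15.8 at the fixed end: w₀L⁴/(30EI) = 2749/EI
  δ_0 = 3021/EI
Flexibility coefficient — unit upward force at Q: δ_{QQ} = L³/(3EI) = 204.7/EI.
Compatibility at Q: δ_0 − R_Q·δ_{QQ} = 0, so R_Q = 3021/204.7 = 14.76 kN.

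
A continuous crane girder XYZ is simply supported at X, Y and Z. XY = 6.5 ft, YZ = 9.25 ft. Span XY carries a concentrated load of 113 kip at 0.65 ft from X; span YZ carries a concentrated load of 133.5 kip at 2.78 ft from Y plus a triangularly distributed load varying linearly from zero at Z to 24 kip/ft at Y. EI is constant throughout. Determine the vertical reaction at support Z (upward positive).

R_Z = 52.8 kip

Take M_Y as the redundant. Released structure: two simple spans XY and YZ with a hinge at Y.
End slopes at the hinge Y, treating each span as simply supported:
  span XY: point load 113 at a = 0.65: Pab(L + a)/(6LEI) = 78.78/EI
  span YZ: point load 133.5 at a = 2.78: Pab(L + b)/(6LEI) = 680.1/EI
  span YZ: triangular load, peak 24: w₀L³/(45EI) = 422.1/EI
  relative rotation θ_0 = (78.78 + 1102)/EI = 1181/EI
A unit hogging moment at Y produces rotation L₁/(3EI) + L₂/(3EI) = 5.25/EI.
Compatibility: M_Y·(L₁+L₂)/(3EI) = θ_0, giving M_Y = 225 kip·ft (hogging).
Span YZ, ΣM about Z: R_Y^{YZ}·9.25 = 1548 + 225, so R_Y^{YZ} = 191.7 kip and R_Z = 244.5 − 191.7 = 52.8 kip.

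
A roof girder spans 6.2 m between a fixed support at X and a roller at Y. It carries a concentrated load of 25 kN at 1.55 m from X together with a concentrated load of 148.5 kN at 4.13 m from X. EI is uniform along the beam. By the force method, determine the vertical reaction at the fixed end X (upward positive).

Release the roller at Y. Primary structure: cantilever fixed at X.
Downward deflection at the released point Y due to the loads:
  point load 25 at a = 1.55: Pa²(3L − a)/(6EI) = 170.7/EI
  point load 148.5 at a = 4.13: Pa²(3L − a)/(6EI) = 6109/EI
  δ_0 = 6279/EI
Flexibility coefficient — unit upward force at Y: δ_{YY} = L³/(3EI) = 79.44/EI.
Compatibility at Y: δ_0 − R_Y·δ_{YY} = 0, so R_Y = 6279/79.44 = 79.04 kN.
Vertical equilibrium: R_X = ΣP − R_Y = 173.5 − 79.04 = 94.46 kN.

R_X = 94.46 kN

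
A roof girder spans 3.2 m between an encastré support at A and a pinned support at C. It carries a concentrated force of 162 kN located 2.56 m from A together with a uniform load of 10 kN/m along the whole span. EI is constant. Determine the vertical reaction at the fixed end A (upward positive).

R_A = 67.95 kN

Remove the prop at C; the released (primary) structure is a cantilever built in at A.
Primary-structure tip deflection at C by superposition:
  point load 162 at a = 2.56: Pa²(3L − a)/(6EI) = 1246/EI
  UDL 10: wL⁴/(8EI) = 131.1/EI
  δ_0 = 1377/EI
Tip deflection under a unit load at C: L³/(3EI) = 10.92/EI.
The prop prevents deflection at C: R_C = δ_0/δ_{CC} = 1377/10.92 = 126 kN.
Vertical equilibrium: R_A = ΣP − R_C = 194 − 126 = 67.95 kN.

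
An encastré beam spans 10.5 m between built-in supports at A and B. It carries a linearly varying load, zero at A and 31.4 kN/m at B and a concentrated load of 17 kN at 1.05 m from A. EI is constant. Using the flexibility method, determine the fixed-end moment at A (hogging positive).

Release both end moments; the primary structure is a simply-supported span AB with redundants M_A and M_B.
End rotations of the released simple span under the applied load (×1/EI):
  at A: triangular load, peak 31.4: 7w₀L³/(360EI) = 706.8/EI
  at B: triangular load, peak 31.4: w₀L³/(45EI) = 807.8/EI
  at A: point load 17 at a = 1.05: Pab(L + b)/(6LEI) = 53.42/EI
  at B: point load 17 at a = 1.05: Pab(L + a)/(6LEI) = 30.93/EI
  θ_A0 = 760.2/EI,  θ_B0 = 838.7/EI
Flexibility coefficients: a unit moment at one end gives L/(3EI) there and L/(6EI) at the far end, so f₁₁ = f₂₂ = 3.5/EI and f₁₂ = f₂₁ = 1.75/EI.
Compatibility — zero rotation at each built-in end:
  3.5 M_A + 1.75 M_B = 760.2
  1.75 M_A + 3.5 M_B = 838.7
Solving the pair gives M_A = 129.9 kN·m and M_B = 174.7 kN·m (hogging).

M_A = 129.9 kN·m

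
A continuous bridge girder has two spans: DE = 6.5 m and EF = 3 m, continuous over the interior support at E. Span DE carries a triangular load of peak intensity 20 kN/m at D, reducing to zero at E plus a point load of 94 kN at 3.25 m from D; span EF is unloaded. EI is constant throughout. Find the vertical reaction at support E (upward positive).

R_E = 123.3 kN

Insert a hinge at E; M_E is the redundant, and each span becomes simply supported.
Rotations at E on the released spans (each span's end-slope, ×1/EI):
  span DE: triangular load, peak 20: 7w₀L³/(360EI) = 106.8/EI
  span DE: point load 94 at a = 3.25: Pab(L + a)/(6LEI) = 248.2/EI
  relative rotation θ_0 = (355 + 0)/EI = 355/EI
A unit hogging moment at E produces rotation L₁/(3EI) + L₂/(3EI) = 3.167/EI.
Slope continuity at E: θ_0 = M_E·3.167/EI, so M_E = 355/3.167 = 112.1 kN·m (hogging).
Span DE, ΣM about D with M_E applied at E: R_E^{DE}·6.5 = 446.3 + 112.1, so R_E^{DE} = 85.91 kN and R_D = 159 − 85.91 = 73.09 kN.
Span EF, ΣM about F: R_E^{EF}·3 = 0 + 112.1, so R_E^{EF} = 37.37 kN and R_F = 0 − 37.37 = -37.37 kN.
R_E = 85.91 + 37.37 = 123.3 kN.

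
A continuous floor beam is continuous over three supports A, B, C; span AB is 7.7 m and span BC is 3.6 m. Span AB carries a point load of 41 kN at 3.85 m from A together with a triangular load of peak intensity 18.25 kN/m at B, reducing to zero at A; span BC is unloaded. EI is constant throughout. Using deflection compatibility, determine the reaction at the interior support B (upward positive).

R_B = 103.8 kN

Take M_B as the redundant. Released structure: two simple spans AB and BC with a hinge at B.
End slopes at the hinge B, treating each span as simply supported:
  span AB: point load 41 at a = 3.85: Pab(L + a)/(6LEI) = 151.9/EI
  span AB: triangular load, peak 18.25: w₀L³/(45EI) = 185.1/EI
  relative rotation θ_0 = (337.1 + 0)/EI = 337.1/EI
A unit hogging moment at B produces rotation L₁/(3EI) + L₂/(3EI) = 3.767/EI.
Compatibility: M_B·(L₁+L₂)/(3EI) = θ_0, giving M_B = 89.49 kN·m (hogging).
Span AB, ΣM about A with M_B applied at B: R_B^{AB}·7.7 = 518.5 + 89.49, so R_B^{AB} = 78.96 kN and R_A = 111.3 − 78.96 = 32.3 kN.
Span BC, ΣM about C: R_B^{BC}·3.6 = 0 + 89.49, so R_B^{BC} = 24.86 kN and R_C = 0 − 24.86 = -24.86 kN.
R_B = 78.96 + 24.86 = 103.8 kN.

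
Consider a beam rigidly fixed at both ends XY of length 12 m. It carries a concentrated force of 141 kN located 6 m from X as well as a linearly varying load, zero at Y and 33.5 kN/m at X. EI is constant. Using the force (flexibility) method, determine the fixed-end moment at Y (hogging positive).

M_Y = 372.3 kN·m

Release both end moments; the primary structure is a simply-supported span XY with redundants M_X and M_Y.
End rotations of the released simple span under the applied load (×1/EI):
  at X: point load 141 at a = 6: Pab(L + b)/(6LEI) = 1269/EI
  at Y: point load 141 at a = 6: Pab(L + a)/(6LEI) = 1269/EI
  at X: triangular load, peak 33.5: w₀L³/(45EI) = 1286/EI
  at Y: triangular load, peak 33.5: 7w₀L³/(360EI) = 1126/EI
  θ_X0 = 2555/EI,  θ_Y0 = 2395/EI
Flexibility coefficients: a unit moment at one end gives L/(3EI) there and L/(6EI) at the far end, so f₁₁ = f₂₂ = 4/EI and f₁₂ = f₂₁ = 2/EI.
Compatibility — zero rotation at each built-in end:
  4 M_X + 2 M_Y = 2555
  2 M_X + 4 M_Y = 2395
Solving the pair gives M_X = 452.7 kN·m and M_Y = 372.3 kN·m (hogging).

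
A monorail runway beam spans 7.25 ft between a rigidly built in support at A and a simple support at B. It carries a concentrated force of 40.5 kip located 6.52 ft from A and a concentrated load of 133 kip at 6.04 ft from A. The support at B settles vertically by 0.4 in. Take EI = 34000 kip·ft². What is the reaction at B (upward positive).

R_B = 125.5 kip

Choose R_B as the redundant. The primary structure is the cantilever fixed at A.
Free-end deflection of the primary structure under the applied loading (downward +):
  point load 40.5 at a = 6.52: Pa²(3L − a)/(6EI) = 4370/EI
  point load 133 at a = 6.04: Pa²(3L − a)/(6EI) = 12704/EI
  δ_0 = 17074/EI
Tip deflection under a unit load at B: L³/(3EI) = 127/EI.
With EI = 34000 kip·ft²: δ_0 = 0.50219 ft and δ_{BB} = 0.003736 ft/kip.
Compatibility — the beam at B must follow the support down by 0.03333 ft: δ_0 − R_B·δ_{BB} = 0.03333, so R_B = (0.50219 − 0.03333)/0.003736 = 125.5 kip.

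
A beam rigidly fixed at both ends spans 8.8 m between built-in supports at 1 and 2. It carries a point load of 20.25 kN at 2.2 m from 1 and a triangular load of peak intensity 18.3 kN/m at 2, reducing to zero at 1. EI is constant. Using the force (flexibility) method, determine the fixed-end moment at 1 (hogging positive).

M_1 = 72.3 kN·m

Release both end moments; the primary structure is a simply-supported span 12 with redundants M_1 and M_2.
On the primary (simply-supported) span, the end slopes from the loading are:
  at 1: point load 20.25 at a = 2.2: Pab(L + b)/(6LEI) = 85.76/EI
  at 2: point load 20.25 at a = 2.2: Pab(L + a)/(6LEI) = 61.26/EI
  at 1: triangular load, peak 18.3: 7w₀L³/(360EI) = 242.5/EI
  at 2: triangular load, peak 18.3: w₀L³/(45EI) = 277.1/EI
  θ_10 = 328.2/EI,  θ_20 = 338.4/EI
Flexibility coefficients: a unit moment at one end gives L/(3EI) there and L/(6EI) at the far end, so f₁₁ = f₂₂ = 2.933/EI and f₁₂ = f₂₁ = 1.467/EI.
Compatibility — zero rotation at each built-in end:
  2.933 M_1 + 1.467 M_2 = 328.2
  1.467 M_1 + 2.933 M_2 = 338.4
Solving the pair gives M_1 = 72.3 kN·m and M_2 = 79.21 kN·m (hogging).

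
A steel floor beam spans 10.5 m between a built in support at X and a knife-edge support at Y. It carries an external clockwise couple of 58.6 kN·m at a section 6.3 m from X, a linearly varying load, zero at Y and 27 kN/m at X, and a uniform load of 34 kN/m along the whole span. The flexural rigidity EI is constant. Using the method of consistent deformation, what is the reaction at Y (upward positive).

R_Y = 169.3 kN

Take the reaction at Y as the redundant and release it; the primary structure is a cantilever fixed at X.
Deflection at Y on the released cantilever, summing each load's contribution:
  clockwise couple 58.6 at a = 6.3: M₀a(2L − a)/(2EI) = 2713/EI
  triangular load, peak 27 at the fixed end: w₀L⁴/(30EI) = 10940/EI
  UDL 34: wL⁴/(8EI) = 51659/EI
  δ_0 = 65312/EI
Tip deflection under a unit load at Y: L³/(3EI) = 385.9/EI.
Compatibility at Y: δ_0 − R_Y·δ_{YY} = 0, so R_Y = 65312/385.9 = 169.3 kN.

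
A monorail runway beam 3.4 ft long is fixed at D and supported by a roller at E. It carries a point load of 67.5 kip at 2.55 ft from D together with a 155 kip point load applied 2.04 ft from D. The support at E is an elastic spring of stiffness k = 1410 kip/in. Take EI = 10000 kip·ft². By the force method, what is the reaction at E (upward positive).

R_E = 104.9 kip

Take the reaction at E as the redundant and release it; the primary structure is a cantilever fixed at D.
Primary-structure tip deflection at E by superposition:
  point load 67.5 at a = 2.55: Pa²(3L − a)/(6EI) = 559.6/EI
  point load 155 at a = 2.04: Pa²(3L − a)/(6EI) = 877.3/EI
  δ_0 = 1437/EI
Tip deflection under a unit load at E: L³/(3EI) = 13.1/EI.
With EI = 10000 kip·ft²: δ_0 = 0.14369 ft and δ_{EE} = 0.00131 ft/kip.
Compatibility — the spring shortens by R_E/k under the reaction it provides: δ_0 − R_E·δ_{EE} = R_E/k. With 1/k = 1/(1410×12) ft/kip = 0.000059 ft/kip, R_E = δ_0 / (δ_{EE} + 1/k) = 0.14369 / (0.00131 + 0.000059) = 104.9 kip.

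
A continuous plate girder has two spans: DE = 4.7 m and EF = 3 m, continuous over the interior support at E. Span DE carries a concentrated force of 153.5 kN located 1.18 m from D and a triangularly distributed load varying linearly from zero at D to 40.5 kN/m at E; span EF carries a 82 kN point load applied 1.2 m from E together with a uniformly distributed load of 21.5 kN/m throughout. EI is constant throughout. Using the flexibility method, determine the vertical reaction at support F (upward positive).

R_F = 26.37 kN

Insert a hinge at E; M_E is the redundant, and each span becomes simply supported.
Rotations at E on the released spans (each span's end-slope, ×1/EI):
  span DE: point load 153.5 at a = 1.18: Pab(L + a)/(6LEI) = 132.9/EI
  span DE: triangular load, peak 40.5: w₀L³/(45EI) = 93.44/EI
  span EF: point load 82 at a = 1.2: Pab(L + b)/(6LEI) = 47.23/EI
  span EF: UDL 21.5: wL³/(24EI) = 24.19/EI
  relative rotation θ_0 = (226.4 + 71.42)/EI = 297.8/EI
A unit hogging moment at E produces rotation L₁/(3EI) + L₂/(3EI) = 2.567/EI.
Slope continuity at E: θ_0 = M_E·2.567/EI, so M_E = 297.8/2.567 = 116 kN·m (hogging).
Span EF, ΣM about F: R_E^{EF}·3 = 244.3 + 116, so R_E^{EF} = 120.1 kN and R_F = 146.5 − 120.1 = 26.37 kN.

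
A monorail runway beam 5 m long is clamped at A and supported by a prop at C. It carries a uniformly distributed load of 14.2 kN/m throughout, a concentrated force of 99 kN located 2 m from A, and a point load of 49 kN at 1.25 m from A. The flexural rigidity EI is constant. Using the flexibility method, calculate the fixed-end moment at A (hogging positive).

M_A = 179.6 kN·m

Choose R_C as the redundant. The primary structure is the cantilever fixed at A.
Downward deflection at the released point C due to the loads:
  UDL 14.2: wL⁴/(8EI) = 1109/EI
  point load 99 at a = 2: Pa²(3L − a)/(6EI) = 858/EI
  point load 49 at a = 1.25: Pa²(3L − a)/(6EI) = 175.5/EI
  δ_0 = 2143/EI
Tip deflection under a unit load at C: L³/(3EI) = 41.67/EI.
The prop prevents deflection at C: R_C = δ_0/δ_{CC} = 2143/41.67 = 51.43 kN.
Moment equilibrium about A: M_A = Σ(load moments about A) − R_C·L = 436.8 − 51.43×5 = 179.6 kN·m.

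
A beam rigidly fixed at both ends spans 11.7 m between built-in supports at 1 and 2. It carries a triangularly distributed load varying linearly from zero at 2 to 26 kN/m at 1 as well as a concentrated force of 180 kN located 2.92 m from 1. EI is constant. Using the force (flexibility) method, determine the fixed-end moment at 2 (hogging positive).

Take the two fixed-end moments M_1, M_2 as redundants; the released structure is the simple span 12.
On the primary (simply-supported) span, the end slopes from the loading are:
  at 1: triangular load, peak 26: w₀L³/(45EI) = 925.4/EI
  at 2: triangular load, peak 26: 7w₀L³/(360EI) = 809.7/EI
  at 1: point load 180 at a = 2.92: Pab(L + b)/(6LEI) = 1346/EI
  at 2: point load 180 at a = 2.92: Pab(L + a)/(6LEI) = 961.1/EI
  θ_10 = 2272/EI,  θ_20 = 1771/EI
Flexibility coefficients: a unit moment at one end gives L/(3EI) there and L/(6EI) at the far end, so f₁₁ = f₂₂ = 3.9/EI and f₁₂ = f₂₁ = 1.95/EI.
Compatibility — zero rotation at each built-in end:
  3.9 M_1 + 1.95 M_2 = 2272
  1.95 M_1 + 3.9 M_2 = 1771
Solving the pair gives M_1 = 473.9 kN·m and M_2 = 217.1 kN·m (hogging).

M_2 = 217.1 kN·m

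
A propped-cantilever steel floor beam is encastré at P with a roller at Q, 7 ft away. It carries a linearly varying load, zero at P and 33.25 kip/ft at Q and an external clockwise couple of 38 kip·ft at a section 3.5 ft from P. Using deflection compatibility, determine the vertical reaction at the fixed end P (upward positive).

Release the roller at Q. Primary structure: cantilever fixed at P.
Deflection at Q on the released cantilever, summing each load's contribution:
  triangular load, peak 33.25 at the free end: 11w₀L⁴/(120EI) = 7318/EI
  clockwise couple 38 at a = 3.5: M₀a(2L − a)/(2EI) = 698.2/EI
  δ_0 = 8016/EI
Flexibility coefficient — unit upward force at Q: δ_{QQ} = L³/(3EI) = 114.3/EI.
The prop prevents deflection at Q: R_Q = δ_0/δ_{QQ} = 8016/114.3 = 70.11 kip.
Vertical equilibrium: R_P = ΣP − R_Q = 116.4 − 70.11 = 46.26 kip.

R_P = 46.26 kip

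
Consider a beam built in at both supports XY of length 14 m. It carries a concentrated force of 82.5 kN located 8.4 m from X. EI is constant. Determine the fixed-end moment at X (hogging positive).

Release both end moments; the primary structure is a simply-supported span XY with redundants M_X and M_Y.
On the primary (simply-supported) span, the end slopes from the loading are:
  at X: point load 82.5 at a = 8.4: Pab(L + b)/(6LEI) = 905.5/EI
  at Y: point load 82.5 at a = 8.4: Pab(L + a)/(6LEI) = 1035/EI
  θ_X0 = 905.5/EI,  θ_Y0 = 1035/EI
Flexibility coefficients: a unit moment at one end gives L/(3EI) there and L/(6EI) at the far end, so f₁₁ = f₂₂ = 4.667/EI and f₁₂ = f₂₁ = 2.333/EI.
Compatibility — zero rotation at each built-in end:
  4.667 M_X + 2.333 M_Y = 905.5
  2.333 M_X + 4.667 M_Y = 1035
Solving the pair gives M_X = 110.9 kN·m and M_Y = 166.3 kN·m (hogging).

M_X = 110.9 kN·m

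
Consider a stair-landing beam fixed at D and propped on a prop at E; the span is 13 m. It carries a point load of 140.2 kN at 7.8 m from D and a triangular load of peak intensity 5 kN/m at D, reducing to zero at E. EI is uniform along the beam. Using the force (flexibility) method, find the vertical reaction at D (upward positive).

R_D = 105.6 kN

Remove the prop at E; the released (primary) structure is a cantilever built in at D.
Free-end deflection of the primary structure under the applied loading (downward +):
  point load 140.2 at a = 7.8: Pa²(3L − a)/(6EI) = 44355/EI
  triangular load, peak 5 at the fixed end: w₀L⁴/(30EI) = 4760/EI
  δ_0 = 49115/EI
Flexibility coefficient — unit upward force at E: δ_{EE} = L³/(3EI) = 732.3/EI.
The prop prevents deflection at E: R_E = δ_0/δ_{EE} = 49115/732.3 = 67.07 kN.
Vertical equilibrium: R_D = ΣP − R_E = 172.7 − 67.07 = 105.6 kN.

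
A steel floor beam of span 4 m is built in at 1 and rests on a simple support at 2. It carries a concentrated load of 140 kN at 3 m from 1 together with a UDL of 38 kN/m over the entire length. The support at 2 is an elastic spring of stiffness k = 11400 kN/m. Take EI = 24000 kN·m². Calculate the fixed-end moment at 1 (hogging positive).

M_1 = 193.9 kN·m

Release the roller at 2. Primary structure: cantilever fixed at 1.
Free-end deflection of the primary structure under the applied loading (downward +):
  point load 140 at a = 3: Pa²(3L − a)/(6EI) = 1890/EI
  UDL 38: wL⁴/(8EI) = 1216/EI
  δ_0 = 3106/EI
Tip deflection under a unit load at 2: L³/(3EI) = 21.33/EI.
With EI = 24000 kN·m²: δ_0 = 0.12942 m and δ_{22} = 0.000889 m/kN.
Compatibility — the spring shortens by R_2/k under the reaction it provides: δ_0 − R_2·δ_{22} = R_2/k. With 1/k = 0.000088 m/kN, R_2 = δ_0 / (δ_{22} + 1/k) = 0.12942 / (0.000889 + 0.000088) = 132.5 kN.
Moment equilibrium about 1: M_1 = Σ(load moments about 1) − R_2·L = 724 − 132.5×4 = 193.9 kN·m.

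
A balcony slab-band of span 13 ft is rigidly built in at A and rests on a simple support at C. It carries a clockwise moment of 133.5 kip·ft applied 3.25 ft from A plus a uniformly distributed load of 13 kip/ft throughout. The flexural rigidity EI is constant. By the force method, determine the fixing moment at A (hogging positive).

Remove the prop at C; the released (primary) structure is a cantilever built in at A.
Free-end deflection of the primary structure under the applied loading (downward +):
  clockwise couple 133.5 at a = 3.25: M₀a(2L − a)/(2EI) = 4935/EI
  UDL 13: wL⁴/(8EI) = 46412/EI
  δ_0 = 51347/EI
Flexibility coefficient — unit upward force at C: δ_{CC} = L³/(3EI) = 732.3/EI.
The prop prevents deflection at C: R_C = δ_0/δ_{CC} = 51347/732.3 = 70.11 kip.
Moment equilibrium about A: M_A = Σ(load moments about A) − R_C·L = 1232 − 70.11×13 = 320.5 kip·ft.

M_A = 320.5 kip·ft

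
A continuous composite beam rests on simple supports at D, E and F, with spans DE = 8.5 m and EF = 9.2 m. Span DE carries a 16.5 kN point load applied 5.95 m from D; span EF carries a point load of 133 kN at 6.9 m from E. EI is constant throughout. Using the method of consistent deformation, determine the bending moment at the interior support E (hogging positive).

Take M_E as the redundant. Released structure: two simple spans DE and EF with a hinge at E.
Discontinuity in slope at E on the released structure — sum the simple-span end rotations:
  span DE: point load 16.5 at a = 5.95: Pab(L + a)/(6LEI) = 70.93/EI
  span EF: point load 133 at a = 6.9: Pab(L + b)/(6LEI) = 439.7/EI
  relative rotation θ_0 = (70.93 + 439.7)/EI = 510.7/EI
A unit hogging moment at E produces rotation L₁/(3EI) + L₂/(3EI) = 5.9/EI.
Compatibility: M_E·(L₁+L₂)/(3EI) = θ_0, giving M_E = 86.55 kN·m (hogging).

M_E = 86.55 kN·m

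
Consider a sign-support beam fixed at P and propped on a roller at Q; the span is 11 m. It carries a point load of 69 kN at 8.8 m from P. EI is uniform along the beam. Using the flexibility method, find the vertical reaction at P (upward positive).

R_P = 20.42 kN

Release the roller at Q. Primary structure: cantilever fixed at P.
Deflection at Q on the released cantilever, summing each load's contribution:
  point load 69 at a = 8.8: Pa²(3L − a)/(6EI) = 21552/EI
Flexibility coefficient — unit upward force at Q: δ_{QQ} = L³/(3EI) = 443.7/EI.
Compatibility at Q: δ_0 − R_Q·δ_{QQ} = 0, so R_Q = 21552/443.7 = 48.58 kN.
Vertical equilibrium: R_P = ΣP − R_Q = 69 − 48.58 = 20.42 kN.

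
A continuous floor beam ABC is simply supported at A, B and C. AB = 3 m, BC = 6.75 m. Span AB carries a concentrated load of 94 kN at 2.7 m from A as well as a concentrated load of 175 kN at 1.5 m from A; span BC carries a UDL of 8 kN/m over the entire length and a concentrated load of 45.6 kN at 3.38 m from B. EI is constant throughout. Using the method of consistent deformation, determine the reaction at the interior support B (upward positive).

R_B = 274.4 kN

Insert a hinge at B; M_B is the redundant, and each span becomes simply supported.
End slopes at the hinge B, treating each span as simply supported:
  span AB: point load 94 at a = 2.7: Pab(L + a)/(6LEI) = 24.11/EI
  span AB: point load 175 at a = 1.5: Pab(L + a)/(6LEI) = 98.44/EI
  span BC: UDL 8: wL³/(24EI) = 102.5/EI
  span BC: point load 45.6 at a = 3.38: Pab(L + b)/(6LEI) = 129.8/EI
  relative rotation θ_0 = (122.5 + 232.3)/EI = 354.9/EI
A unit hogging moment at B produces rotation L₁/(3EI) + L₂/(3EI) = 3.25/EI.
Slope continuity at B: θ_0 = M_B·3.25/EI, so M_B = 354.9/3.25 = 109.2 kN·m (hogging).
Span AB, ΣM about A with M_B applied at B: R_B^{AB}·3 = 516.3 + 109.2, so R_B^{AB} = 208.5 kN and R_A = 269 − 208.5 = 60.5 kN.
Span BC, ΣM about C: R_B^{BC}·6.75 = 335.9 + 109.2, so R_B^{BC} = 65.94 kN and R_C = 99.6 − 65.94 = 33.66 kN.
R_B = 208.5 + 65.94 = 274.4 kN.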